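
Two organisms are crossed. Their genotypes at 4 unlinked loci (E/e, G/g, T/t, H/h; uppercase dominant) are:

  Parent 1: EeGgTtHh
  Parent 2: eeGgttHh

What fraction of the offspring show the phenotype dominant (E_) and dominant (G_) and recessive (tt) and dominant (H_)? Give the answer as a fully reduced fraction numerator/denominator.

EeGgTtHh gametes: EGTH×1, EGTh×1, EGtH×1, EGth×1, EgTH×1, EgTh×1, EgtH×1, Egth×1, eGTH×1, eGTh×1, eGtH×1, eGth×1, egTH×1, egTh×1, egtH×1, egth×1
eeGgttHh gametes: eGtH×4, eGth×4, egtH×4, egth×4
EeGgTtHh×eeGgttHh grid (16·16=256): EeGGTtHH=4 EeGGTtHh=8 EeGGTthh=4 EeGGttHH=4 EeGGttHh=8 EeGGtthh=4 EeGgTtHH=8 EeGgTtHh=16 EeGgTthh=8 EeGgttHH=8 EeGgttHh=16 EeGgtthh=8 EeggTtHH=4 EeggTtHh=8 EeggTthh=4 EeggttHH=4 EeggttHh=8 Eeggtthh=4 eeGGTtHH=4 eeGGTtHh=8 eeGGTthh=4 eeGGttHH=4 eeGGttHh=8 eeGGtthh=4 eeGgTtHH=8 eeGgTtHh=16 eeGgTthh=8 eeGgttHH=8 eeGgttHh=16 eeGgtthh=8 eeggTtHH=4 eeggTtHh=8 eeggTthh=4 eeggttHH=4 eeggttHh=8 eeggtthh=4
E_ G_ tt H_ hits 36/256; gcd=4; 36÷4/256÷4 = 9/64

P(E_ G_ tt H_) = 9/64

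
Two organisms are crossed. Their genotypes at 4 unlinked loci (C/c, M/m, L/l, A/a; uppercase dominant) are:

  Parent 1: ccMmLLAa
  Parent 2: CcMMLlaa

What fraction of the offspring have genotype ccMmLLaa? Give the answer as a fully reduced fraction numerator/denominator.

ccMmLLAa gametes: cMLA×4, cMLa×4, cmLA×4, cmLa×4
CcMMLlaa gametes: CMLa×4, CMla×4, cMLa×4, cMla×4
ccMmLLAa×CcMMLlaa grid (16·16=256): CcMMLLAa=16 CcMMLLaa=16 CcMMLlAa=16 CcMMLlaa=16 CcMmLLAa=16 CcMmLLaa=16 CcMmLlAa=16 CcMmLlaa=16 ccMMLLAa=16 ccMMLLaa=16 ccMMLlAa=16 ccMMLlaa=16 ccMmLLAa=16 ccMmLLaa=16 ccMmLlAa=16 ccMmLlaa=16
ccMmLLaa hits 16/256; gcd=16; 16÷16/256÷16 = 1/16

P(ccMmLLaa) = 1/16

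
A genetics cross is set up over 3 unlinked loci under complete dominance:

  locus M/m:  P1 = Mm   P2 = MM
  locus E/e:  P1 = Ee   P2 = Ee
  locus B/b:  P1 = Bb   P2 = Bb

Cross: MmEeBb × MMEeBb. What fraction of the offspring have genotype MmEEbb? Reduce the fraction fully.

MmEeBb gametes: MEB×1, MEb×1, MeB×1, Meb×1, mEB×1, mEb×1, meB×1, meb×1
MMEeBb gametes: MEB×2, MEb×2, MeB×2, Meb×2
MmEeBb×MMEeBb grid (8·8=64): MMEEBB=2 MMEEBb=4 MMEEbb=2 MMEeBB=4 MMEeBb=8 MMEebb=4 MMeeBB=2 MMeeBb=4 MMeebb=2 MmEEBB=2 MmEEBb=4 MmEEbb=2 MmEeBB=4 MmEeBb=8 MmEebb=4 MmeeBB=2 MmeeBb=4 Mmeebb=2
MmEEbb hits 2/64; gcd=2; 2÷2/64÷2 = 1/32

P(MmEEbb) = 1/32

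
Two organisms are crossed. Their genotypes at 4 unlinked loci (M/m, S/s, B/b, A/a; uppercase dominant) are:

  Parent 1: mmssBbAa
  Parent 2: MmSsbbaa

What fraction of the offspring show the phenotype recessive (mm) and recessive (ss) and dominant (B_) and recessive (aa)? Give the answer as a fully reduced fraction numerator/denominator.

mmssBbAa gametes: msBA×4, msBa×4, msbA×4, msba×4
MmSsbbaa gametes: MSba×4, Msba×4, mSba×4, msba×4
mmssBbAa×MmSsbbaa grid (16·16=256): MmSsBbAa=16 MmSsBbaa=16 MmSsbbAa=16 MmSsbbaa=16 MmssBbAa=16 MmssBbaa=16 MmssbbAa=16 Mmssbbaa=16 mmSsBbAa=16 mmSsBbaa=16 mmSsbbAa=16 mmSsbbaa=16 mmssBbAa=16 mmssBbaa=16 mmssbbAa=16 mmssbbaa=16
mm ss B_ aa hits 16/256; gcd=16; 16÷16/256÷16 = 1/16

P(mm ss B_ aa) = 1/16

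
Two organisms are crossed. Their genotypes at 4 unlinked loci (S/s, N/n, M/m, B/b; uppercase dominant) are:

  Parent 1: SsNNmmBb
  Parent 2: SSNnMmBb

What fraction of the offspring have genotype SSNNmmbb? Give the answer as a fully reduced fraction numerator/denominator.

P(SSNNmmbb) = 1/32

SsNNmmBb gametes: SNmB×4, SNmb×4, sNmB×4, sNmb×4
SSNnMmBb gametes: SNMB×2, SNMb×2, SNmB×2, SNmb×2, SnMB×2, SnMb×2, SnmB×2, Snmb×2
SsNNmmBb×SSNnMmBb grid (16·16=256): SSNNMmBB=8 SSNNMmBb=16 SSNNMmbb=8 SSNNmmBB=8 SSNNmmBb=16 SSNNmmbb=8 SSNnMmBB=8 SSNnMmBb=16 SSNnMmbb=8 SSNnmmBB=8 SSNnmmBb=16 SSNnmmbb=8 SsNNMmBB=8 SsNNMmBb=16 SsNNMmbb=8 SsNNmmBB=8 SsNNmmBb=16 SsNNmmbb=8 SsNnMmBB=8 SsNnMmBb=16 SsNnMmbb=8 SsNnmmBB=8 SsNnmmBb=16 SsNnmmbb=8
SSNNmmbb hits 8/256; gcd=8; 8÷8/256÷8 = 1/32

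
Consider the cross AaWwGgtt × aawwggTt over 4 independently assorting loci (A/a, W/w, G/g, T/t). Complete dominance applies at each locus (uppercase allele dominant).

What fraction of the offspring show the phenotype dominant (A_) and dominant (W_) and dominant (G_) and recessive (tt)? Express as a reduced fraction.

P(A_ W_ G_ tt) = 1/16

AaWwGgtt gametes: AWGt×2, AWgt×2, AwGt×2, Awgt×2, aWGt×2, aWgt×2, awGt×2, awgt×2
aawwggTt gametes: awgT×8, awgt×8
AaWwGgtt×aawwggTt grid (16·16=256): AaWwGgTt=16 AaWwGgtt=16 AaWwggTt=16 AaWwggtt=16 AawwGgTt=16 AawwGgtt=16 AawwggTt=16 Aawwggtt=16 aaWwGgTt=16 aaWwGgtt=16 aaWwggTt=16 aaWwggtt=16 aawwGgTt=16 aawwGgtt=16 aawwggTt=16 aawwggtt=16
A_ W_ G_ tt hits 16/256; gcd=16; 16÷16/256÷16 = 1/16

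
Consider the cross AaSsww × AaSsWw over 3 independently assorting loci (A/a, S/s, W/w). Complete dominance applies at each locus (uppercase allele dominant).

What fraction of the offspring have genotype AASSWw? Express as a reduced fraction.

P(AASSWw) = 1/32

AaSsww gametes: ASw×2, Asw×2, aSw×2, asw×2
AaSsWw gametes: ASW×1, ASw×1, AsW×1, Asw×1, aSW×1, aSw×1, asW×1, asw×1
AaSsww×AaSsWw grid (8·8=64): AASSWw=2 AASSww=2 AASsWw=4 AASsww=4 AAssWw=2 AAssww=2 AaSSWw=4 AaSSww=4 AaSsWw=8 AaSsww=8 AassWw=4 Aassww=4 aaSSWw=2 aaSSww=2 aaSsWw=4 aaSsww=4 aassWw=2 aassww=2
AASSWw hits 2/64; gcd=2; 2÷2/64÷2 = 1/32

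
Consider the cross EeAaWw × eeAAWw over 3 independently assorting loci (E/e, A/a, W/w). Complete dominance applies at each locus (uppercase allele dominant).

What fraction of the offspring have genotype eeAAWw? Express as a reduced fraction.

P(eeAAWw) = 1/8

EeAaWw gametes: EAW×1, EAw×1, EaW×1, Eaw×1, eAW×1, eAw×1, eaW×1, eaw×1
eeAAWw gametes: eAW×4, eAw×4
EeAaWw×eeAAWw grid (8·8=64): EeAAWW=4 EeAAWw=8 EeAAww=4 EeAaWW=4 EeAaWw=8 EeAaww=4 eeAAWW=4 eeAAWw=8 eeAAww=4 eeAaWW=4 eeAaWw=8 eeAaww=4
eeAAWw hits 8/64; gcd=8; 8÷8/64÷8 = 1/8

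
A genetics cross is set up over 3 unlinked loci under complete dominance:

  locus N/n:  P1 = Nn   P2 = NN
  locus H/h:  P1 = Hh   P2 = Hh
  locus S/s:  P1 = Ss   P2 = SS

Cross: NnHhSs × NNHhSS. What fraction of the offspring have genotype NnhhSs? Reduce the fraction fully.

P(NnhhSs) = 1/16

NnHhSs gametes: NHS×1, NHs×1, NhS×1, Nhs×1, nHS×1, nHs×1, nhS×1, nhs×1
NNHhSS gametes: NHS×4, NhS×4
NnHhSs×NNHhSS grid (8·8=64): NNHHSS=4 NNHHSs=4 NNHhSS=8 NNHhSs=8 NNhhSS=4 NNhhSs=4 NnHHSS=4 NnHHSs=4 NnHhSS=8 NnHhSs=8 NnhhSS=4 NnhhSs=4
NnhhSs hits 4/64; gcd=4; 4÷4/64÷4 = 1/16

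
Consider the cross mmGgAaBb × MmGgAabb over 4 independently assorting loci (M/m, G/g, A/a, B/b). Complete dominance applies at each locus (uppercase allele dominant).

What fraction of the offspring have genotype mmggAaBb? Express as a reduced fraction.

P(mmggAaBb) = 1/32

mmGgAaBb gametes: mGAB×2, mGAb×2, mGaB×2, mGab×2, mgAB×2, mgAb×2, mgaB×2, mgab×2
MmGgAabb gametes: MGAb×2, MGab×2, MgAb×2, Mgab×2, mGAb×2, mGab×2, mgAb×2, mgab×2
mmGgAaBb×MmGgAabb grid (16·16=256): MmGGAABb=4 MmGGAAbb=4 MmGGAaBb=8 MmGGAabb=8 MmGGaaBb=4 MmGGaabb=4 MmGgAABb=8 MmGgAAbb=8 MmGgAaBb=16 MmGgAabb=16 MmGgaaBb=8 MmGgaabb=8 MmggAABb=4 MmggAAbb=4 MmggAaBb=8 MmggAabb=8 MmggaaBb=4 Mmggaabb=4 mmGGAABb=4 mmGGAAbb=4 mmGGAaBb=8 mmGGAabb=8 mmGGaaBb=4 mmGGaabb=4 mmGgAABb=8 mmGgAAbb=8 mmGgAaBb=16 mmGgAabb=16 mmGgaaBb=8 mmGgaabb=8 mmggAABb=4 mmggAAbb=4 mmggAaBb=8 mmggAabb=8 mmggaaBb=4 mmggaabb=4
mmggAaBb hits 8/256; gcd=8; 8÷8/256÷8 = 1/32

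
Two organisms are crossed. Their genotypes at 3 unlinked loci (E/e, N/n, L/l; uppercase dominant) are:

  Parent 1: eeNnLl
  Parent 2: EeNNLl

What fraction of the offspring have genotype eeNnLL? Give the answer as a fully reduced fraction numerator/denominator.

P(eeNnLL) = 1/16

eeNnLl gametes: eNL×2, eNl×2, enL×2, enl×2
EeNNLl gametes: ENL×2, ENl×2, eNL×2, eNl×2
eeNnLl×EeNNLl grid (8·8=64): EeNNLL=4 EeNNLl=8 EeNNll=4 EeNnLL=4 EeNnLl=8 EeNnll=4 eeNNLL=4 eeNNLl=8 eeNNll=4 eeNnLL=4 eeNnLl=8 eeNnll=4
eeNnLL hits 4/64; gcd=4; 4÷4/64÷4 = 1/16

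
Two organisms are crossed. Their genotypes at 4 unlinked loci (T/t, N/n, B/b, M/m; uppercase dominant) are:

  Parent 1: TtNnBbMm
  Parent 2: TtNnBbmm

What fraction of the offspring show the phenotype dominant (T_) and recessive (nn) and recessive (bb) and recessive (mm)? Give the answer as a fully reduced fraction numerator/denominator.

P(T_ nn bb mm) = 3/128

TtNnBbMm gametes: TNBM×1, TNBm×1, TNbM×1, TNbm×1, TnBM×1, TnBm×1, TnbM×1, Tnbm×1, tNBM×1, tNBm×1, tNbM×1, tNbm×1, tnBM×1, tnBm×1, tnbM×1, tnbm×1
TtNnBbmm gametes: TNBm×2, TNbm×2, TnBm×2, Tnbm×2, tNBm×2, tNbm×2, tnBm×2, tnbm×2
TtNnBbMm×TtNnBbmm grid (16·16=256): TTNNBBMm=2 TTNNBBmm=2 TTNNBbMm=4 TTNNBbmm=4 TTNNbbMm=2 TTNNbbmm=2 TTNnBBMm=4 TTNnBBmm=4 TTNnBbMm=8 TTNnBbmm=8 TTNnbbMm=4 TTNnbbmm=4 TTnnBBMm=2 TTnnBBmm=2 TTnnBbMm=4 TTnnBbmm=4 TTnnbbMm=2 TTnnbbmm=2 TtNNBBMm=4 TtNNBBmm=4 TtNNBbMm=8 TtNNBbmm=8 TtNNbbMm=4 TtNNbbmm=4 TtNnBBMm=8 TtNnBBmm=8 TtNnBbMm=16 TtNnBbmm=16 TtNnbbMm=8 TtNnbbmm=8 TtnnBBMm=4 TtnnBBmm=4 TtnnBbMm=8 TtnnBbmm=8 TtnnbbMm=4 Ttnnbbmm=4 ttNNBBMm=2 ttNNBBmm=2 ttNNBbMm=4 ttNNBbmm=4 ttNNbbMm=2 ttNNbbmm=2 ttNnBBMm=4 ttNnBBmm=4 ttNnBbMm=8 ttNnBbmm=8 ttNnbbMm=4 ttNnbbmm=4 ttnnBBMm=2 ttnnBBmm=2 ttnnBbMm=4 ttnnBbmm=4 ttnnbbMm=2 ttnnbbmm=2
T_ nn bb mm hits 6/256; gcd=2; 6÷2/256÷2 = 3/128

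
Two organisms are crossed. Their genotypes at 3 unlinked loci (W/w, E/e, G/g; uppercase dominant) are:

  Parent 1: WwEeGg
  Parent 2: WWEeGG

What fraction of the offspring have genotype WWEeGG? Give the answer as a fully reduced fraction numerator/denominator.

WwEeGg gametes: WEG×1, WEg×1, WeG×1, Weg×1, wEG×1, wEg×1, weG×1, weg×1
WWEeGG gametes: WEG×4, WeG×4
WwEeGg×WWEeGG grid (8·8=64): WWEEGG=4 WWEEGg=4 WWEeGG=8 WWEeGg=8 WWeeGG=4 WWeeGg=4 WwEEGG=4 WwEEGg=4 WwEeGG=8 WwEeGg=8 WweeGG=4 WweeGg=4
WWEeGG hits 8/64; gcd=8; 8÷8/64÷8 = 1/8

P(WWEeGG) = 1/8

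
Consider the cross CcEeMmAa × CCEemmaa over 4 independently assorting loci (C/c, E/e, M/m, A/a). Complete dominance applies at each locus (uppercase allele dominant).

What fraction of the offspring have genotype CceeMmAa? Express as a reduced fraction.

P(CceeMmAa) = 1/32

CcEeMmAa gametes: CEMA×1, CEMa×1, CEmA×1, CEma×1, CeMA×1, CeMa×1, CemA×1, Cema×1, cEMA×1, cEMa×1, cEmA×1, cEma×1, ceMA×1, ceMa×1, cemA×1, cema×1
CCEemmaa gametes: CEma×8, Cema×8
CcEeMmAa×CCEemmaa grid (16·16=256): CCEEMmAa=8 CCEEMmaa=8 CCEEmmAa=8 CCEEmmaa=8 CCEeMmAa=16 CCEeMmaa=16 CCEemmAa=16 CCEemmaa=16 CCeeMmAa=8 CCeeMmaa=8 CCeemmAa=8 CCeemmaa=8 CcEEMmAa=8 CcEEMmaa=8 CcEEmmAa=8 CcEEmmaa=8 CcEeMmAa=16 CcEeMmaa=16 CcEemmAa=16 CcEemmaa=16 CceeMmAa=8 CceeMmaa=8 CceemmAa=8 Cceemmaa=8
CceeMmAa hits 8/256; gcd=8; 8÷8/256÷8 = 1/32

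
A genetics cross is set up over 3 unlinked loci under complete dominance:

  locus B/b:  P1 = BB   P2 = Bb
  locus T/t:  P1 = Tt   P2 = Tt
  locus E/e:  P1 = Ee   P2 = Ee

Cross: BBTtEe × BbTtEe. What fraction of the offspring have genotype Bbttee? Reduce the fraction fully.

BBTtEe gametes: BTE×2, BTe×2, BtE×2, Bte×2
BbTtEe gametes: BTE×1, BTe×1, BtE×1, Bte×1, bTE×1, bTe×1, btE×1, bte×1
BBTtEe×BbTtEe grid (8·8=64): BBTTEE=2 BBTTEe=4 BBTTee=2 BBTtEE=4 BBTtEe=8 BBTtee=4 BBttEE=2 BBttEe=4 BBttee=2 BbTTEE=2 BbTTEe=4 BbTTee=2 BbTtEE=4 BbTtEe=8 BbTtee=4 BbttEE=2 BbttEe=4 Bbttee=2
Bbttee hits 2/64; gcd=2; 2÷2/64÷2 = 1/32

P(Bbttee) = 1/32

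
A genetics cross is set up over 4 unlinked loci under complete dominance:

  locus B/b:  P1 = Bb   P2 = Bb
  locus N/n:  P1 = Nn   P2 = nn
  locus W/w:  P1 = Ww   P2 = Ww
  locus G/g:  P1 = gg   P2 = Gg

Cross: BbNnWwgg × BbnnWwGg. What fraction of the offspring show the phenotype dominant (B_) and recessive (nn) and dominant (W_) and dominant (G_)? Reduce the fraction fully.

BbNnWwgg gametes: BNWg×2, BNwg×2, BnWg×2, Bnwg×2, bNWg×2, bNwg×2, bnWg×2, bnwg×2
BbnnWwGg gametes: BnWG×2, BnWg×2, BnwG×2, Bnwg×2, bnWG×2, bnWg×2, bnwG×2, bnwg×2
BbNnWwgg×BbnnWwGg grid (16·16=256): BBNnWWGg=4 BBNnWWgg=4 BBNnWwGg=8 BBNnWwgg=8 BBNnwwGg=4 BBNnwwgg=4 BBnnWWGg=4 BBnnWWgg=4 BBnnWwGg=8 BBnnWwgg=8 BBnnwwGg=4 BBnnwwgg=4 BbNnWWGg=8 BbNnWWgg=8 BbNnWwGg=16 BbNnWwgg=16 BbNnwwGg=8 BbNnwwgg=8 BbnnWWGg=8 BbnnWWgg=8 BbnnWwGg=16 BbnnWwgg=16 BbnnwwGg=8 Bbnnwwgg=8 bbNnWWGg=4 bbNnWWgg=4 bbNnWwGg=8 bbNnWwgg=8 bbNnwwGg=4 bbNnwwgg=4 bbnnWWGg=4 bbnnWWgg=4 bbnnWwGg=8 bbnnWwgg=8 bbnnwwGg=4 bbnnwwgg=4
B_ nn W_ G_ hits 36/256; gcd=4; 36÷4/256÷4 = 9/64

P(B_ nn W_ G_) = 9/64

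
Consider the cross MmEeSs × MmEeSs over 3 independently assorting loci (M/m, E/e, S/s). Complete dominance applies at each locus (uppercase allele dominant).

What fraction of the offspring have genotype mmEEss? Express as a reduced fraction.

P(mmEEss) = 1/64

MmEeSs gametes: MES×1, MEs×1, MeS×1, Mes×1, mES×1, mEs×1, meS×1, mes×1
MmEeSs gametes: MES×1, MEs×1, MeS×1, Mes×1, mES×1, mEs×1, meS×1, mes×1
MmEeSs×MmEeSs grid (8·8=64): MMEESS=1 MMEESs=2 MMEEss=1 MMEeSS=2 MMEeSs=4 MMEess=2 MMeeSS=1 MMeeSs=2 MMeess=1 MmEESS=2 MmEESs=4 MmEEss=2 MmEeSS=4 MmEeSs=8 MmEess=4 MmeeSS=2 MmeeSs=4 Mmeess=2 mmEESS=1 mmEESs=2 mmEEss=1 mmEeSS=2 mmEeSs=4 mmEess=2 mmeeSS=1 mmeeSs=2 mmeess=1
mmEEss hits 1/64; gcd=1; 1÷1/64÷1 = 1/64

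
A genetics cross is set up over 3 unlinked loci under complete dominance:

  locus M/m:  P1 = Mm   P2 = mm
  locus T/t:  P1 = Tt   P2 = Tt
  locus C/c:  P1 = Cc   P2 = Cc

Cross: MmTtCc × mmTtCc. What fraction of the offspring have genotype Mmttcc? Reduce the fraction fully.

P(Mmttcc) = 1/32

MmTtCc gametes: MTC×1, MTc×1, MtC×1, Mtc×1, mTC×1, mTc×1, mtC×1, mtc×1
mmTtCc gametes: mTC×2, mTc×2, mtC×2, mtc×2
MmTtCc×mmTtCc grid (8·8=64): MmTTCC=2 MmTTCc=4 MmTTcc=2 MmTtCC=4 MmTtCc=8 MmTtcc=4 MmttCC=2 MmttCc=4 Mmttcc=2 mmTTCC=2 mmTTCc=4 mmTTcc=2 mmTtCC=4 mmTtCc=8 mmTtcc=4 mmttCC=2 mmttCc=4 mmttcc=2
Mmttcc hits 2/64; gcd=2; 2÷2/64÷2 = 1/32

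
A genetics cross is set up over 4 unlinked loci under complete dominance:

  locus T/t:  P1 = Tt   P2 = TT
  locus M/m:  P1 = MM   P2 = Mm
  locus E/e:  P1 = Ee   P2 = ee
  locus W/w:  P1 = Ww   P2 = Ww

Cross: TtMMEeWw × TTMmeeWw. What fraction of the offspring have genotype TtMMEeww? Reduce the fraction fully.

TtMMEeWw gametes: TMEW×2, TMEw×2, TMeW×2, TMew×2, tMEW×2, tMEw×2, tMeW×2, tMew×2
TTMmeeWw gametes: TMeW×4, TMew×4, TmeW×4, Tmew×4
TtMMEeWw×TTMmeeWw grid (16·16=256): TTMMEeWW=8 TTMMEeWw=16 TTMMEeww=8 TTMMeeWW=8 TTMMeeWw=16 TTMMeeww=8 TTMmEeWW=8 TTMmEeWw=16 TTMmEeww=8 TTMmeeWW=8 TTMmeeWw=16 TTMmeeww=8 TtMMEeWW=8 TtMMEeWw=16 TtMMEeww=8 TtMMeeWW=8 TtMMeeWw=16 TtMMeeww=8 TtMmEeWW=8 TtMmEeWw=16 TtMmEeww=8 TtMmeeWW=8 TtMmeeWw=16 TtMmeeww=8
TtMMEeww hits 8/256; gcd=8; 8÷8/256÷8 = 1/32

P(TtMMEeww) = 1/32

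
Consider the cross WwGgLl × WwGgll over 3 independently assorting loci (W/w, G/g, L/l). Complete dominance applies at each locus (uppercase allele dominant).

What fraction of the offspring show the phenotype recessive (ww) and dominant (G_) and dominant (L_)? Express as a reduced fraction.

P(ww G_ L_) = 3/32

WwGgLl gametes: WGL×1, WGl×1, WgL×1, Wgl×1, wGL×1, wGl×1, wgL×1, wgl×1
WwGgll gametes: WGl×2, Wgl×2, wGl×2, wgl×2
WwGgLl×WwGgll grid (8·8=64): WWGGLl=2 WWGGll=2 WWGgLl=4 WWGgll=4 WWggLl=2 WWggll=2 WwGGLl=4 WwGGll=4 WwGgLl=8 WwGgll=8 WwggLl=4 Wwggll=4 wwGGLl=2 wwGGll=2 wwGgLl=4 wwGgll=4 wwggLl=2 wwggll=2
ww G_ L_ hits 6/64; gcd=2; 6÷2/64÷2 = 3/32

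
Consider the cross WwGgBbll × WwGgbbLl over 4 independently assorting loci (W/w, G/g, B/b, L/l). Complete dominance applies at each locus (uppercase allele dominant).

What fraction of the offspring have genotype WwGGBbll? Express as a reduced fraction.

P(WwGGBbll) = 1/32

WwGgBbll gametes: WGBl×2, WGbl×2, WgBl×2, Wgbl×2, wGBl×2, wGbl×2, wgBl×2, wgbl×2
WwGgbbLl gametes: WGbL×2, WGbl×2, WgbL×2, Wgbl×2, wGbL×2, wGbl×2, wgbL×2, wgbl×2
WwGgBbll×WwGgbbLl grid (16·16=256): WWGGBbLl=4 WWGGBbll=4 WWGGbbLl=4 WWGGbbll=4 WWGgBbLl=8 WWGgBbll=8 WWGgbbLl=8 WWGgbbll=8 WWggBbLl=4 WWggBbll=4 WWggbbLl=4 WWggbbll=4 WwGGBbLl=8 WwGGBbll=8 WwGGbbLl=8 WwGGbbll=8 WwGgBbLl=16 WwGgBbll=16 WwGgbbLl=16 WwGgbbll=16 WwggBbLl=8 WwggBbll=8 WwggbbLl=8 Wwggbbll=8 wwGGBbLl=4 wwGGBbll=4 wwGGbbLl=4 wwGGbbll=4 wwGgBbLl=8 wwGgBbll=8 wwGgbbLl=8 wwGgbbll=8 wwggBbLl=4 wwggBbll=4 wwggbbLl=4 wwggbbll=4
WwGGBbll hits 8/256; gcd=8; 8÷8/256÷8 = 1/32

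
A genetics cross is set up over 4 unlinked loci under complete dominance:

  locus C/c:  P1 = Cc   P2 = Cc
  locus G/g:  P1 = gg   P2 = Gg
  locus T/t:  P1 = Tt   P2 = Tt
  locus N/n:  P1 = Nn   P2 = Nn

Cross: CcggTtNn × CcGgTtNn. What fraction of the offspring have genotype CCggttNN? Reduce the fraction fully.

P(CCggttNN) = 1/128

CcggTtNn gametes: CgTN×2, CgTn×2, CgtN×2, Cgtn×2, cgTN×2, cgTn×2, cgtN×2, cgtn×2
CcGgTtNn gametes: CGTN×1, CGTn×1, CGtN×1, CGtn×1, CgTN×1, CgTn×1, CgtN×1, Cgtn×1, cGTN×1, cGTn×1, cGtN×1, cGtn×1, cgTN×1, cgTn×1, cgtN×1, cgtn×1
CcggTtNn×CcGgTtNn grid (16·16=256): CCGgTTNN=2 CCGgTTNn=4 CCGgTTnn=2 CCGgTtNN=4 CCGgTtNn=8 CCGgTtnn=4 CCGgttNN=2 CCGgttNn=4 CCGgttnn=2 CCggTTNN=2 CCggTTNn=4 CCggTTnn=2 CCggTtNN=4 CCggTtNn=8 CCggTtnn=4 CCggttNN=2 CCggttNn=4 CCggttnn=2 CcGgTTNN=4 CcGgTTNn=8 CcGgTTnn=4 CcGgTtNN=8 CcGgTtNn=16 CcGgTtnn=8 CcGgttNN=4 CcGgttNn=8 CcGgttnn=4 CcggTTNN=4 CcggTTNn=8 CcggTTnn=4 CcggTtNN=8 CcggTtNn=16 CcggTtnn=8 CcggttNN=4 CcggttNn=8 Ccggttnn=4 ccGgTTNN=2 ccGgTTNn=4 ccGgTTnn=2 ccGgTtNN=4 ccGgTtNn=8 ccGgTtnn=4 ccGgttNN=2 ccGgttNn=4 ccGgttnn=2 ccggTTNN=2 ccggTTNn=4 ccggTTnn=2 ccggTtNN=4 ccggTtNn=8 ccggTtnn=4 ccggttNN=2 ccggttNn=4 ccggttnn=2
CCggttNN hits 2/256; gcd=2; 2÷2/256÷2 = 1/128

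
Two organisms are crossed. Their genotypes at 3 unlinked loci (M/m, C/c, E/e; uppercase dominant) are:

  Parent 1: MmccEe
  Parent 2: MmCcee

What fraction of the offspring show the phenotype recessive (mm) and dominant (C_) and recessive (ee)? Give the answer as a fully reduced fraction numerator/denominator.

MmccEe gametes: McE×2, Mce×2, mcE×2, mce×2
MmCcee gametes: MCe×2, Mce×2, mCe×2, mce×2
MmccEe×MmCcee grid (8·8=64): MMCcEe=4 MMCcee=4 MMccEe=4 MMccee=4 MmCcEe=8 MmCcee=8 MmccEe=8 Mmccee=8 mmCcEe=4 mmCcee=4 mmccEe=4 mmccee=4
mm C_ ee hits 4/64; gcd=4; 4÷4/64÷4 = 1/16

P(mm C_ ee) = 1/16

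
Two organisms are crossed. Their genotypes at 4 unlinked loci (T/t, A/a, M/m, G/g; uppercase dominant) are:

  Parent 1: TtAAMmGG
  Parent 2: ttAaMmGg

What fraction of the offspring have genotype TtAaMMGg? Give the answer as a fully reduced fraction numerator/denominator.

P(TtAaMMGg) = 1/32

TtAAMmGG gametes: TAMG×4, TAmG×4, tAMG×4, tAmG×4
ttAaMmGg gametes: tAMG×2, tAMg×2, tAmG×2, tAmg×2, taMG×2, taMg×2, tamG×2, tamg×2
TtAAMmGG×ttAaMmGg grid (16·16=256): TtAAMMGG=8 TtAAMMGg=8 TtAAMmGG=16 TtAAMmGg=16 TtAAmmGG=8 TtAAmmGg=8 TtAaMMGG=8 TtAaMMGg=8 TtAaMmGG=16 TtAaMmGg=16 TtAammGG=8 TtAammGg=8 ttAAMMGG=8 ttAAMMGg=8 ttAAMmGG=16 ttAAMmGg=16 ttAAmmGG=8 ttAAmmGg=8 ttAaMMGG=8 ttAaMMGg=8 ttAaMmGG=16 ttAaMmGg=16 ttAammGG=8 ttAammGg=8
TtAaMMGg hits 8/256; gcd=8; 8÷8/256÷8 = 1/32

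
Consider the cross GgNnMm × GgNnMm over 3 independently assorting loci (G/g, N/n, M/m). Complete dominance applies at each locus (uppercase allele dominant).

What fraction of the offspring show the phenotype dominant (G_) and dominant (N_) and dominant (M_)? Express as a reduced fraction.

P(G_ N_ M_) = 27/64

GgNnMm gametes: GNM×1, GNm×1, GnM×1, Gnm×1, gNM×1, gNm×1, gnM×1, gnm×1
GgNnMm gametes: GNM×1, GNm×1, GnM×1, Gnm×1, gNM×1, gNm×1, gnM×1, gnm×1
GgNnMm×GgNnMm grid (8·8=64): GGNNMM=1 GGNNMm=2 GGNNmm=1 GGNnMM=2 GGNnMm=4 GGNnmm=2 GGnnMM=1 GGnnMm=2 GGnnmm=1 GgNNMM=2 GgNNMm=4 GgNNmm=2 GgNnMM=4 GgNnMm=8 GgNnmm=4 GgnnMM=2 GgnnMm=4 Ggnnmm=2 ggNNMM=1 ggNNMm=2 ggNNmm=1 ggNnMM=2 ggNnMm=4 ggNnmm=2 ggnnMM=1 ggnnMm=2 ggnnmm=1
G_ N_ M_ hits 27/64; gcd=1; 27÷1/64÷1 = 27/64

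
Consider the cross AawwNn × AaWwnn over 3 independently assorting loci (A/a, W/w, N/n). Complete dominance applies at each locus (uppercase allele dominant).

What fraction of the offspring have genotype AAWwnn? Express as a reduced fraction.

AawwNn gametes: AwN×2, Awn×2, awN×2, awn×2
AaWwnn gametes: AWn×2, Awn×2, aWn×2, awn×2
AawwNn×AaWwnn grid (8·8=64): AAWwNn=4 AAWwnn=4 AAwwNn=4 AAwwnn=4 AaWwNn=8 AaWwnn=8 AawwNn=8 Aawwnn=8 aaWwNn=4 aaWwnn=4 aawwNn=4 aawwnn=4
AAWwnn hits 4/64; gcd=4; 4÷4/64÷4 = 1/16

P(AAWwnn) = 1/16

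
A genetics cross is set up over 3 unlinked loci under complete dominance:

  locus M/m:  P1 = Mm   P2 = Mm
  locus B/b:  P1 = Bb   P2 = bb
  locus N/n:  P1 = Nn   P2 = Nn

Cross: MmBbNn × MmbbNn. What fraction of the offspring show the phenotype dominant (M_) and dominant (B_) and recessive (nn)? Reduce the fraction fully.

MmBbNn gametes: MBN×1, MBn×1, MbN×1, Mbn×1, mBN×1, mBn×1, mbN×1, mbn×1
MmbbNn gametes: MbN×2, Mbn×2, mbN×2, mbn×2
MmBbNn×MmbbNn grid (8·8=64): MMBbNN=2 MMBbNn=4 MMBbnn=2 MMbbNN=2 MMbbNn=4 MMbbnn=2 MmBbNN=4 MmBbNn=8 MmBbnn=4 MmbbNN=4 MmbbNn=8 Mmbbnn=4 mmBbNN=2 mmBbNn=4 mmBbnn=2 mmbbNN=2 mmbbNn=4 mmbbnn=2
M_ B_ nn hits 6/64; gcd=2; 6÷2/64÷2 = 3/32

P(M_ B_ nn) = 3/32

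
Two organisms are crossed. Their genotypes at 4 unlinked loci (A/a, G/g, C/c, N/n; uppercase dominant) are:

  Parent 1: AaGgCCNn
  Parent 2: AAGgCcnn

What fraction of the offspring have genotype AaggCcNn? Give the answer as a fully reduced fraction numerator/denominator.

AaGgCCNn gametes: AGCN×2, AGCn×2, AgCN×2, AgCn×2, aGCN×2, aGCn×2, agCN×2, agCn×2
AAGgCcnn gametes: AGCn×4, AGcn×4, AgCn×4, Agcn×4
AaGgCCNn×AAGgCcnn grid (16·16=256): AAGGCCNn=8 AAGGCCnn=8 AAGGCcNn=8 AAGGCcnn=8 AAGgCCNn=16 AAGgCCnn=16 AAGgCcNn=16 AAGgCcnn=16 AAggCCNn=8 AAggCCnn=8 AAggCcNn=8 AAggCcnn=8 AaGGCCNn=8 AaGGCCnn=8 AaGGCcNn=8 AaGGCcnn=8 AaGgCCNn=16 AaGgCCnn=16 AaGgCcNn=16 AaGgCcnn=16 AaggCCNn=8 AaggCCnn=8 AaggCcNn=8 AaggCcnn=8
AaggCcNn hits 8/256; gcd=8; 8÷8/256÷8 = 1/32

P(AaggCcNn) = 1/32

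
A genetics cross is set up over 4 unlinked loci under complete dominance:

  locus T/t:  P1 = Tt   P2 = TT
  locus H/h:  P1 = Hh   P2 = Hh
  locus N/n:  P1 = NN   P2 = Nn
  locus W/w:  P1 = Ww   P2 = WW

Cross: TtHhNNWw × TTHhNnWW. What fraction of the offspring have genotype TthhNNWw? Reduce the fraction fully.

P(TthhNNWw) = 1/32

TtHhNNWw gametes: THNW×2, THNw×2, ThNW×2, ThNw×2, tHNW×2, tHNw×2, thNW×2, thNw×2
TTHhNnWW gametes: THNW×4, THnW×4, ThNW×4, ThnW×4
TtHhNNWw×TTHhNnWW grid (16·16=256): TTHHNNWW=8 TTHHNNWw=8 TTHHNnWW=8 TTHHNnWw=8 TTHhNNWW=16 TTHhNNWw=16 TTHhNnWW=16 TTHhNnWw=16 TThhNNWW=8 TThhNNWw=8 TThhNnWW=8 TThhNnWw=8 TtHHNNWW=8 TtHHNNWw=8 TtHHNnWW=8 TtHHNnWw=8 TtHhNNWW=16 TtHhNNWw=16 TtHhNnWW=16 TtHhNnWw=16 TthhNNWW=8 TthhNNWw=8 TthhNnWW=8 TthhNnWw=8
TthhNNWw hits 8/256; gcd=8; 8÷8/256÷8 = 1/32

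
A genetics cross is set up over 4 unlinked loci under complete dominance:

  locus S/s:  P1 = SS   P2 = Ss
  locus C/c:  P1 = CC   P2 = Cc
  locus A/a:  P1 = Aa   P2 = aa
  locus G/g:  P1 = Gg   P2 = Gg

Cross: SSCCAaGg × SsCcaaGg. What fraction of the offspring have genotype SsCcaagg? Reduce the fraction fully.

SSCCAaGg gametes: SCAG×4, SCAg×4, SCaG×4, SCag×4
SsCcaaGg gametes: SCaG×2, SCag×2, ScaG×2, Scag×2, sCaG×2, sCag×2, scaG×2, scag×2
SSCCAaGg×SsCcaaGg grid (16·16=256): SSCCAaGG=8 SSCCAaGg=16 SSCCAagg=8 SSCCaaGG=8 SSCCaaGg=16 SSCCaagg=8 SSCcAaGG=8 SSCcAaGg=16 SSCcAagg=8 SSCcaaGG=8 SSCcaaGg=16 SSCcaagg=8 SsCCAaGG=8 SsCCAaGg=16 SsCCAagg=8 SsCCaaGG=8 SsCCaaGg=16 SsCCaagg=8 SsCcAaGG=8 SsCcAaGg=16 SsCcAagg=8 SsCcaaGG=8 SsCcaaGg=16 SsCcaagg=8
SsCcaagg hits 8/256; gcd=8; 8÷8/256÷8 = 1/32

P(SsCcaagg) = 1/32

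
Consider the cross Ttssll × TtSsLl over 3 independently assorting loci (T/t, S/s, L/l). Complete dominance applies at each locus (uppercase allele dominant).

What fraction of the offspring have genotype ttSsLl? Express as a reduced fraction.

P(ttSsLl) = 1/16

Ttssll gametes: Tsl×4, tsl×4
TtSsLl gametes: TSL×1, TSl×1, TsL×1, Tsl×1, tSL×1, tSl×1, tsL×1, tsl×1
Ttssll×TtSsLl grid (8·8=64): TTSsLl=4 TTSsll=4 TTssLl=4 TTssll=4 TtSsLl=8 TtSsll=8 TtssLl=8 Ttssll=8 ttSsLl=4 ttSsll=4 ttssLl=4 ttssll=4
ttSsLl hits 4/64; gcd=4; 4÷4/64÷4 = 1/16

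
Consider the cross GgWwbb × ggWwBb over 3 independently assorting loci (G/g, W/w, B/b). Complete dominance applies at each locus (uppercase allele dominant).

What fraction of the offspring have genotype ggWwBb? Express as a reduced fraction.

P(ggWwBb) = 1/8

GgWwbb gametes: GWb×2, Gwb×2, gWb×2, gwb×2
ggWwBb gametes: gWB×2, gWb×2, gwB×2, gwb×2
GgWwbb×ggWwBb grid (8·8=64): GgWWBb=4 GgWWbb=4 GgWwBb=8 GgWwbb=8 GgwwBb=4 Ggwwbb=4 ggWWBb=4 ggWWbb=4 ggWwBb=8 ggWwbb=8 ggwwBb=4 ggwwbb=4
ggWwBb hits 8/64; gcd=8; 8÷8/64÷8 = 1/8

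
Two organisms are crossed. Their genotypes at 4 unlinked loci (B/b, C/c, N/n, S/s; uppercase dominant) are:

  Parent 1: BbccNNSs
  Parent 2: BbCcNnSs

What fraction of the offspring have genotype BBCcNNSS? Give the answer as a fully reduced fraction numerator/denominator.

BbccNNSs gametes: BcNS×4, BcNs×4, bcNS×4, bcNs×4
BbCcNnSs gametes: BCNS×1, BCNs×1, BCnS×1, BCns×1, BcNS×1, BcNs×1, BcnS×1, Bcns×1, bCNS×1, bCNs×1, bCnS×1, bCns×1, bcNS×1, bcNs×1, bcnS×1, bcns×1
BbccNNSs×BbCcNnSs grid (16·16=256): BBCcNNSS=4 BBCcNNSs=8 BBCcNNss=4 BBCcNnSS=4 BBCcNnSs=8 BBCcNnss=4 BBccNNSS=4 BBccNNSs=8 BBccNNss=4 BBccNnSS=4 BBccNnSs=8 BBccNnss=4 BbCcNNSS=8 BbCcNNSs=16 BbCcNNss=8 BbCcNnSS=8 BbCcNnSs=16 BbCcNnss=8 BbccNNSS=8 BbccNNSs=16 BbccNNss=8 BbccNnSS=8 BbccNnSs=16 BbccNnss=8 bbCcNNSS=4 bbCcNNSs=8 bbCcNNss=4 bbCcNnSS=4 bbCcNnSs=8 bbCcNnss=4 bbccNNSS=4 bbccNNSs=8 bbccNNss=4 bbccNnSS=4 bbccNnSs=8 bbccNnss=4
BBCcNNSS hits 4/256; gcd=4; 4÷4/256÷4 = 1/64

P(BBCcNNSS) = 1/64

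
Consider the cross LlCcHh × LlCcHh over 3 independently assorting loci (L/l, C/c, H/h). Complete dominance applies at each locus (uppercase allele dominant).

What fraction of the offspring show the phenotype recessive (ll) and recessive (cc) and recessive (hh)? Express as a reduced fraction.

P(ll cc hh) = 1/64

LlCcHh gametes: LCH×1, LCh×1, LcH×1, Lch×1, lCH×1, lCh×1, lcH×1, lch×1
LlCcHh gametes: LCH×1, LCh×1, LcH×1, Lch×1, lCH×1, lCh×1, lcH×1, lch×1
LlCcHh×LlCcHh grid (8·8=64): LLCCHH=1 LLCCHh=2 LLCChh=1 LLCcHH=2 LLCcHh=4 LLCchh=2 LLccHH=1 LLccHh=2 LLcchh=1 LlCCHH=2 LlCCHh=4 LlCChh=2 LlCcHH=4 LlCcHh=8 LlCchh=4 LlccHH=2 LlccHh=4 Llcchh=2 llCCHH=1 llCCHh=2 llCChh=1 llCcHH=2 llCcHh=4 llCchh=2 llccHH=1 llccHh=2 llcchh=1
ll cc hh hits 1/64; gcd=1; 1÷1/64÷1 = 1/64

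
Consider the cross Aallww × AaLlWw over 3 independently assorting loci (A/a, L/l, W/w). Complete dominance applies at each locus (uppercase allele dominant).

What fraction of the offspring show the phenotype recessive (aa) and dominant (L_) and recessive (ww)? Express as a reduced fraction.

Aallww gametes: Alw×4, alw×4
AaLlWw gametes: ALW×1, ALw×1, AlW×1, Alw×1, aLW×1, aLw×1, alW×1, alw×1
Aallww×AaLlWw grid (8·8=64): AALlWw=4 AALlww=4 AAllWw=4 AAllww=4 AaLlWw=8 AaLlww=8 AallWw=8 Aallww=8 aaLlWw=4 aaLlww=4 aallWw=4 aallww=4
aa L_ ww hits 4/64; gcd=4; 4÷4/64÷4 = 1/16

P(aa L_ ww) = 1/16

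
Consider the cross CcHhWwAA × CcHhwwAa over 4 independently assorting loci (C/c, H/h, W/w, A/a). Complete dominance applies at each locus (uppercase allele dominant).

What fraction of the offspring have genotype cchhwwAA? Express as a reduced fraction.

P(cchhwwAA) = 1/64

CcHhWwAA gametes: CHWA×2, CHwA×2, ChWA×2, ChwA×2, cHWA×2, cHwA×2, chWA×2, chwA×2
CcHhwwAa gametes: CHwA×2, CHwa×2, ChwA×2, Chwa×2, cHwA×2, cHwa×2, chwA×2, chwa×2
CcHhWwAA×CcHhwwAa grid (16·16=256): CCHHWwAA=4 CCHHWwAa=4 CCHHwwAA=4 CCHHwwAa=4 CCHhWwAA=8 CCHhWwAa=8 CCHhwwAA=8 CCHhwwAa=8 CChhWwAA=4 CChhWwAa=4 CChhwwAA=4 CChhwwAa=4 CcHHWwAA=8 CcHHWwAa=8 CcHHwwAA=8 CcHHwwAa=8 CcHhWwAA=16 CcHhWwAa=16 CcHhwwAA=16 CcHhwwAa=16 CchhWwAA=8 CchhWwAa=8 CchhwwAA=8 CchhwwAa=8 ccHHWwAA=4 ccHHWwAa=4 ccHHwwAA=4 ccHHwwAa=4 ccHhWwAA=8 ccHhWwAa=8 ccHhwwAA=8 ccHhwwAa=8 cchhWwAA=4 cchhWwAa=4 cchhwwAA=4 cchhwwAa=4
cchhwwAA hits 4/256; gcd=4; 4÷4/256÷4 = 1/64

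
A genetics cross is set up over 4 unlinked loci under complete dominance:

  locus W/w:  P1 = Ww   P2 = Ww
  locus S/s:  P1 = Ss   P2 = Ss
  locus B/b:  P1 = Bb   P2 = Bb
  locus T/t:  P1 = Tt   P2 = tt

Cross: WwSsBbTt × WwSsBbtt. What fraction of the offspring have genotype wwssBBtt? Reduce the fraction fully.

WwSsBbTt gametes: WSBT×1, WSBt×1, WSbT×1, WSbt×1, WsBT×1, WsBt×1, WsbT×1, Wsbt×1, wSBT×1, wSBt×1, wSbT×1, wSbt×1, wsBT×1, wsBt×1, wsbT×1, wsbt×1
WwSsBbtt gametes: WSBt×2, WSbt×2, WsBt×2, Wsbt×2, wSBt×2, wSbt×2, wsBt×2, wsbt×2
WwSsBbTt×WwSsBbtt grid (16·16=256): WWSSBBTt=2 WWSSBBtt=2 WWSSBbTt=4 WWSSBbtt=4 WWSSbbTt=2 WWSSbbtt=2 WWSsBBTt=4 WWSsBBtt=4 WWSsBbTt=8 WWSsBbtt=8 WWSsbbTt=4 WWSsbbtt=4 WWssBBTt=2 WWssBBtt=2 WWssBbTt=4 WWssBbtt=4 WWssbbTt=2 WWssbbtt=2 WwSSBBTt=4 WwSSBBtt=4 WwSSBbTt=8 WwSSBbtt=8 WwSSbbTt=4 WwSSbbtt=4 WwSsBBTt=8 WwSsBBtt=8 WwSsBbTt=16 WwSsBbtt=16 WwSsbbTt=8 WwSsbbtt=8 WwssBBTt=4 WwssBBtt=4 WwssBbTt=8 WwssBbtt=8 WwssbbTt=4 Wwssbbtt=4 wwSSBBTt=2 wwSSBBtt=2 wwSSBbTt=4 wwSSBbtt=4 wwSSbbTt=2 wwSSbbtt=2 wwSsBBTt=4 wwSsBBtt=4 wwSsBbTt=8 wwSsBbtt=8 wwSsbbTt=4 wwSsbbtt=4 wwssBBTt=2 wwssBBtt=2 wwssBbTt=4 wwssBbtt=4 wwssbbTt=2 wwssbbtt=2
wwssBBtt hits 2/256; gcd=2; 2÷2/256÷2 = 1/128

P(wwssBBtt) = 1/128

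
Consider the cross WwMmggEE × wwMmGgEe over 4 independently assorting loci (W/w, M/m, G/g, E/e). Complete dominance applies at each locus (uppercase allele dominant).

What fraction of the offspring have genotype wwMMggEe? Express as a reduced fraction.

P(wwMMggEe) = 1/32

WwMmggEE gametes: WMgE×4, WmgE×4, wMgE×4, wmgE×4
wwMmGgEe gametes: wMGE×2, wMGe×2, wMgE×2, wMge×2, wmGE×2, wmGe×2, wmgE×2, wmge×2
WwMmggEE×wwMmGgEe grid (16·16=256): WwMMGgEE=8 WwMMGgEe=8 WwMMggEE=8 WwMMggEe=8 WwMmGgEE=16 WwMmGgEe=16 WwMmggEE=16 WwMmggEe=16 WwmmGgEE=8 WwmmGgEe=8 WwmmggEE=8 WwmmggEe=8 wwMMGgEE=8 wwMMGgEe=8 wwMMggEE=8 wwMMggEe=8 wwMmGgEE=16 wwMmGgEe=16 wwMmggEE=16 wwMmggEe=16 wwmmGgEE=8 wwmmGgEe=8 wwmmggEE=8 wwmmggEe=8
wwMMggEe hits 8/256; gcd=8; 8÷8/256÷8 = 1/32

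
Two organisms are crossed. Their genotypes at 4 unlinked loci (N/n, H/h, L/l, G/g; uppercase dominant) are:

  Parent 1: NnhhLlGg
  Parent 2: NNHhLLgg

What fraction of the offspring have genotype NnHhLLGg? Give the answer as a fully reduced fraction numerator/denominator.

NnhhLlGg gametes: NhLG×2, NhLg×2, NhlG×2, Nhlg×2, nhLG×2, nhLg×2, nhlG×2, nhlg×2
NNHhLLgg gametes: NHLg×8, NhLg×8
NnhhLlGg×NNHhLLgg grid (16·16=256): NNHhLLGg=16 NNHhLLgg=16 NNHhLlGg=16 NNHhLlgg=16 NNhhLLGg=16 NNhhLLgg=16 NNhhLlGg=16 NNhhLlgg=16 NnHhLLGg=16 NnHhLLgg=16 NnHhLlGg=16 NnHhLlgg=16 NnhhLLGg=16 NnhhLLgg=16 NnhhLlGg=16 NnhhLlgg=16
NnHhLLGg hits 16/256; gcd=16; 16÷16/256÷16 = 1/16

P(NnHhLLGg) = 1/16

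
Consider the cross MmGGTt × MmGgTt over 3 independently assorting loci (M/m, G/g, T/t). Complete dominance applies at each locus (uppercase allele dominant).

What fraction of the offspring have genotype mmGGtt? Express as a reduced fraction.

MmGGTt gametes: MGT×2, MGt×2, mGT×2, mGt×2
MmGgTt gametes: MGT×1, MGt×1, MgT×1, Mgt×1, mGT×1, mGt×1, mgT×1, mgt×1
MmGGTt×MmGgTt grid (8·8=64): MMGGTT=2 MMGGTt=4 MMGGtt=2 MMGgTT=2 MMGgTt=4 MMGgtt=2 MmGGTT=4 MmGGTt=8 MmGGtt=4 MmGgTT=4 MmGgTt=8 MmGgtt=4 mmGGTT=2 mmGGTt=4 mmGGtt=2 mmGgTT=2 mmGgTt=4 mmGgtt=2
mmGGtt hits 2/64; gcd=2; 2÷2/64÷2 = 1/32

P(mmGGtt) = 1/32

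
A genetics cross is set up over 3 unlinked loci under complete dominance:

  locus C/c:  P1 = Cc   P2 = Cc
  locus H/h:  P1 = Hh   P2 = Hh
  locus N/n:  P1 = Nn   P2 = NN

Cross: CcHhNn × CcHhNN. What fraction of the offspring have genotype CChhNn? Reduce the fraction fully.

CcHhNn gametes: CHN×1, CHn×1, ChN×1, Chn×1, cHN×1, cHn×1, chN×1, chn×1
CcHhNN gametes: CHN×2, ChN×2, cHN×2, chN×2
CcHhNn×CcHhNN grid (8·8=64): CCHHNN=2 CCHHNn=2 CCHhNN=4 CCHhNn=4 CChhNN=2 CChhNn=2 CcHHNN=4 CcHHNn=4 CcHhNN=8 CcHhNn=8 CchhNN=4 CchhNn=4 ccHHNN=2 ccHHNn=2 ccHhNN=4 ccHhNn=4 cchhNN=2 cchhNn=2
CChhNn hits 2/64; gcd=2; 2÷2/64÷2 = 1/32

P(CChhNn) = 1/32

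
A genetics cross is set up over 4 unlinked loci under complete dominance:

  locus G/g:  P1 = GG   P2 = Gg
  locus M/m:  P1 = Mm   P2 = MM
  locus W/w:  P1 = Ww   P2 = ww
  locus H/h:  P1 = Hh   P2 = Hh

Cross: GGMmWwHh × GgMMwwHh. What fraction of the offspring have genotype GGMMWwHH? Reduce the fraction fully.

P(GGMMWwHH) = 1/32

GGMmWwHh gametes: GMWH×2, GMWh×2, GMwH×2, GMwh×2, GmWH×2, GmWh×2, GmwH×2, Gmwh×2
GgMMwwHh gametes: GMwH×4, GMwh×4, gMwH×4, gMwh×4
GGMmWwHh×GgMMwwHh grid (16·16=256): GGMMWwHH=8 GGMMWwHh=16 GGMMWwhh=8 GGMMwwHH=8 GGMMwwHh=16 GGMMwwhh=8 GGMmWwHH=8 GGMmWwHh=16 GGMmWwhh=8 GGMmwwHH=8 GGMmwwHh=16 GGMmwwhh=8 GgMMWwHH=8 GgMMWwHh=16 GgMMWwhh=8 GgMMwwHH=8 GgMMwwHh=16 GgMMwwhh=8 GgMmWwHH=8 GgMmWwHh=16 GgMmWwhh=8 GgMmwwHH=8 GgMmwwHh=16 GgMmwwhh=8
GGMMWwHH hits 8/256; gcd=8; 8÷8/256÷8 = 1/32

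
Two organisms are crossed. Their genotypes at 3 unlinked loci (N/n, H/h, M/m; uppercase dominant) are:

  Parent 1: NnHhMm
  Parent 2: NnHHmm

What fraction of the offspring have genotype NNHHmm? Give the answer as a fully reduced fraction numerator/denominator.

NnHhMm gametes: NHM×1, NHm×1, NhM×1, Nhm×1, nHM×1, nHm×1, nhM×1, nhm×1
NnHHmm gametes: NHm×4, nHm×4
NnHhMm×NnHHmm grid (8·8=64): NNHHMm=4 NNHHmm=4 NNHhMm=4 NNHhmm=4 NnHHMm=8 NnHHmm=8 NnHhMm=8 NnHhmm=8 nnHHMm=4 nnHHmm=4 nnHhMm=4 nnHhmm=4
NNHHmm hits 4/64; gcd=4; 4÷4/64÷4 = 1/16

P(NNHHmm) = 1/16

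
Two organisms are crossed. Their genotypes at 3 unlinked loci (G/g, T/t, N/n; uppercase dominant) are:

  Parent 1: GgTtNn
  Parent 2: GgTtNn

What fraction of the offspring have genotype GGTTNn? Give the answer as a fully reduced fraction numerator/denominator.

P(GGTTNn) = 1/32

GgTtNn gametes: GTN×1, GTn×1, GtN×1, Gtn×1, gTN×1, gTn×1, gtN×1, gtn×1
GgTtNn gametes: GTN×1, GTn×1, GtN×1, Gtn×1, gTN×1, gTn×1, gtN×1, gtn×1
GgTtNn×GgTtNn grid (8·8=64): GGTTNN=1 GGTTNn=2 GGTTnn=1 GGTtNN=2 GGTtNn=4 GGTtnn=2 GGttNN=1 GGttNn=2 GGttnn=1 GgTTNN=2 GgTTNn=4 GgTTnn=2 GgTtNN=4 GgTtNn=8 GgTtnn=4 GgttNN=2 GgttNn=4 Ggttnn=2 ggTTNN=1 ggTTNn=2 ggTTnn=1 ggTtNN=2 ggTtNn=4 ggTtnn=2 ggttNN=1 ggttNn=2 ggttnn=1
GGTTNn hits 2/64; gcd=2; 2÷2/64÷2 = 1/32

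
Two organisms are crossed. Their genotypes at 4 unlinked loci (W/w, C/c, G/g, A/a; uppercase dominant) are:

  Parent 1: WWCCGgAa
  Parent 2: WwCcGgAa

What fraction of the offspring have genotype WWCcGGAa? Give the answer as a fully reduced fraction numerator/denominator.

P(WWCcGGAa) = 1/32

WWCCGgAa gametes: WCGA×4, WCGa×4, WCgA×4, WCga×4
WwCcGgAa gametes: WCGA×1, WCGa×1, WCgA×1, WCga×1, WcGA×1, WcGa×1, WcgA×1, Wcga×1, wCGA×1, wCGa×1, wCgA×1, wCga×1, wcGA×1, wcGa×1, wcgA×1, wcga×1
WWCCGgAa×WwCcGgAa grid (16·16=256): WWCCGGAA=4 WWCCGGAa=8 WWCCGGaa=4 WWCCGgAA=8 WWCCGgAa=16 WWCCGgaa=8 WWCCggAA=4 WWCCggAa=8 WWCCggaa=4 WWCcGGAA=4 WWCcGGAa=8 WWCcGGaa=4 WWCcGgAA=8 WWCcGgAa=16 WWCcGgaa=8 WWCcggAA=4 WWCcggAa=8 WWCcggaa=4 WwCCGGAA=4 WwCCGGAa=8 WwCCGGaa=4 WwCCGgAA=8 WwCCGgAa=16 WwCCGgaa=8 WwCCggAA=4 WwCCggAa=8 WwCCggaa=4 WwCcGGAA=4 WwCcGGAa=8 WwCcGGaa=4 WwCcGgAA=8 WwCcGgAa=16 WwCcGgaa=8 WwCcggAA=4 WwCcggAa=8 WwCcggaa=4
WWCcGGAa hits 8/256; gcd=8; 8÷8/256÷8 = 1/32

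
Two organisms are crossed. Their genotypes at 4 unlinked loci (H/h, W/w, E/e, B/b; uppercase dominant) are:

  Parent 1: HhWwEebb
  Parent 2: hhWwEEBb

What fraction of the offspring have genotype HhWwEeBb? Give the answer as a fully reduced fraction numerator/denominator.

HhWwEebb gametes: HWEb×2, HWeb×2, HwEb×2, Hweb×2, hWEb×2, hWeb×2, hwEb×2, hweb×2
hhWwEEBb gametes: hWEB×4, hWEb×4, hwEB×4, hwEb×4
HhWwEebb×hhWwEEBb grid (16·16=256): HhWWEEBb=8 HhWWEEbb=8 HhWWEeBb=8 HhWWEebb=8 HhWwEEBb=16 HhWwEEbb=16 HhWwEeBb=16 HhWwEebb=16 HhwwEEBb=8 HhwwEEbb=8 HhwwEeBb=8 HhwwEebb=8 hhWWEEBb=8 hhWWEEbb=8 hhWWEeBb=8 hhWWEebb=8 hhWwEEBb=16 hhWwEEbb=16 hhWwEeBb=16 hhWwEebb=16 hhwwEEBb=8 hhwwEEbb=8 hhwwEeBb=8 hhwwEebb=8
HhWwEeBb hits 16/256; gcd=16; 16÷16/256÷16 = 1/16

P(HhWwEeBb) = 1/16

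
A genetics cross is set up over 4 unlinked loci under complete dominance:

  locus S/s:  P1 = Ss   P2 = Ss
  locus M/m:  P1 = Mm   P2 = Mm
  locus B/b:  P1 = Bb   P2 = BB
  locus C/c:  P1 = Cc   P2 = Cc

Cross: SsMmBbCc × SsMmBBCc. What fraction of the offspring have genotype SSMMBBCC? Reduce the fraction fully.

P(SSMMBBCC) = 1/128

SsMmBbCc gametes: SMBC×1, SMBc×1, SMbC×1, SMbc×1, SmBC×1, SmBc×1, SmbC×1, Smbc×1, sMBC×1, sMBc×1, sMbC×1, sMbc×1, smBC×1, smBc×1, smbC×1, smbc×1
SsMmBBCc gametes: SMBC×2, SMBc×2, SmBC×2, SmBc×2, sMBC×2, sMBc×2, smBC×2, smBc×2
SsMmBbCc×SsMmBBCc grid (16·16=256): SSMMBBCC=2 SSMMBBCc=4 SSMMBBcc=2 SSMMBbCC=2 SSMMBbCc=4 SSMMBbcc=2 SSMmBBCC=4 SSMmBBCc=8 SSMmBBcc=4 SSMmBbCC=4 SSMmBbCc=8 SSMmBbcc=4 SSmmBBCC=2 SSmmBBCc=4 SSmmBBcc=2 SSmmBbCC=2 SSmmBbCc=4 SSmmBbcc=2 SsMMBBCC=4 SsMMBBCc=8 SsMMBBcc=4 SsMMBbCC=4 SsMMBbCc=8 SsMMBbcc=4 SsMmBBCC=8 SsMmBBCc=16 SsMmBBcc=8 SsMmBbCC=8 SsMmBbCc=16 SsMmBbcc=8 SsmmBBCC=4 SsmmBBCc=8 SsmmBBcc=4 SsmmBbCC=4 SsmmBbCc=8 SsmmBbcc=4 ssMMBBCC=2 ssMMBBCc=4 ssMMBBcc=2 ssMMBbCC=2 ssMMBbCc=4 ssMMBbcc=2 ssMmBBCC=4 ssMmBBCc=8 ssMmBBcc=4 ssMmBbCC=4 ssMmBbCc=8 ssMmBbcc=4 ssmmBBCC=2 ssmmBBCc=4 ssmmBBcc=2 ssmmBbCC=2 ssmmBbCc=4 ssmmBbcc=2
SSMMBBCC hits 2/256; gcd=2; 2÷2/256÷2 = 1/128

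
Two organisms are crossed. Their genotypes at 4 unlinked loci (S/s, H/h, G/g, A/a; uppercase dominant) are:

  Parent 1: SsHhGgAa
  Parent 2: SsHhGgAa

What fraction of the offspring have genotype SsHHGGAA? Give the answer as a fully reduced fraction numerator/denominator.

SsHhGgAa gametes: SHGA×1, SHGa×1, SHgA×1, SHga×1, ShGA×1, ShGa×1, ShgA×1, Shga×1, sHGA×1, sHGa×1, sHgA×1, sHga×1, shGA×1, shGa×1, shgA×1, shga×1
SsHhGgAa gametes: SHGA×1, SHGa×1, SHgA×1, SHga×1, ShGA×1, ShGa×1, ShgA×1, Shga×1, sHGA×1, sHGa×1, sHgA×1, sHga×1, shGA×1, shGa×1, shgA×1, shga×1
SsHhGgAa×SsHhGgAa grid (16·16=256): SSHHGGAA=1 SSHHGGAa=2 SSHHGGaa=1 SSHHGgAA=2 SSHHGgAa=4 SSHHGgaa=2 SSHHggAA=1 SSHHggAa=2 SSHHggaa=1 SSHhGGAA=2 SSHhGGAa=4 SSHhGGaa=2 SSHhGgAA=4 SSHhGgAa=8 SSHhGgaa=4 SSHhggAA=2 SSHhggAa=4 SSHhggaa=2 SShhGGAA=1 SShhGGAa=2 SShhGGaa=1 SShhGgAA=2 SShhGgAa=4 SShhGgaa=2 SShhggAA=1 SShhggAa=2 SShhggaa=1 SsHHGGAA=2 SsHHGGAa=4 SsHHGGaa=2 SsHHGgAA=4 SsHHGgAa=8 SsHHGgaa=4 SsHHggAA=2 SsHHggAa=4 SsHHggaa=2 SsHhGGAA=4 SsHhGGAa=8 SsHhGGaa=4 SsHhGgAA=8 SsHhGgAa=16 SsHhGgaa=8 SsHhggAA=4 SsHhggAa=8 SsHhggaa=4 SshhGGAA=2 SshhGGAa=4 SshhGGaa=2 SshhGgAA=4 SshhGgAa=8 SshhGgaa=4 SshhggAA=2 SshhggAa=4 Sshhggaa=2 ssHHGGAA=1 ssHHGGAa=2 ssHHGGaa=1 ssHHGgAA=2 ssHHGgAa=4 ssHHGgaa=2 ssHHggAA=1 ssHHggAa=2 ssHHggaa=1 ssHhGGAA=2 ssHhGGAa=4 ssHhGGaa=2 ssHhGgAA=4 ssHhGgAa=8 ssHhGgaa=4 ssHhggAA=2 ssHhggAa=4 ssHhggaa=2 sshhGGAA=1 sshhGGAa=2 sshhGGaa=1 sshhGgAA=2 sshhGgAa=4 sshhGgaa=2 sshhggAA=1 sshhggAa=2 sshhggaa=1
SsHHGGAA hits 2/256; gcd=2; 2÷2/256÷2 = 1/128

P(SsHHGGAA) = 1/128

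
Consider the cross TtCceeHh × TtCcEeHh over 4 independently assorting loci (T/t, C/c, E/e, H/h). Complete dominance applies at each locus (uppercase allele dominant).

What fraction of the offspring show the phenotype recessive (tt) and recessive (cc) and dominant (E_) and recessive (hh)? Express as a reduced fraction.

P(tt cc E_ hh) = 1/128

TtCceeHh gametes: TCeH×2, TCeh×2, TceH×2, Tceh×2, tCeH×2, tCeh×2, tceH×2, tceh×2
TtCcEeHh gametes: TCEH×1, TCEh×1, TCeH×1, TCeh×1, TcEH×1, TcEh×1, TceH×1, Tceh×1, tCEH×1, tCEh×1, tCeH×1, tCeh×1, tcEH×1, tcEh×1, tceH×1, tceh×1
TtCceeHh×TtCcEeHh grid (16·16=256): TTCCEeHH=2 TTCCEeHh=4 TTCCEehh=2 TTCCeeHH=2 TTCCeeHh=4 TTCCeehh=2 TTCcEeHH=4 TTCcEeHh=8 TTCcEehh=4 TTCceeHH=4 TTCceeHh=8 TTCceehh=4 TTccEeHH=2 TTccEeHh=4 TTccEehh=2 TTcceeHH=2 TTcceeHh=4 TTcceehh=2 TtCCEeHH=4 TtCCEeHh=8 TtCCEehh=4 TtCCeeHH=4 TtCCeeHh=8 TtCCeehh=4 TtCcEeHH=8 TtCcEeHh=16 TtCcEehh=8 TtCceeHH=8 TtCceeHh=16 TtCceehh=8 TtccEeHH=4 TtccEeHh=8 TtccEehh=4 TtcceeHH=4 TtcceeHh=8 Ttcceehh=4 ttCCEeHH=2 ttCCEeHh=4 ttCCEehh=2 ttCCeeHH=2 ttCCeeHh=4 ttCCeehh=2 ttCcEeHH=4 ttCcEeHh=8 ttCcEehh=4 ttCceeHH=4 ttCceeHh=8 ttCceehh=4 ttccEeHH=2 ttccEeHh=4 ttccEehh=2 ttcceeHH=2 ttcceeHh=4 ttcceehh=2
tt cc E_ hh hits 2/256; gcd=2; 2÷2/256÷2 = 1/128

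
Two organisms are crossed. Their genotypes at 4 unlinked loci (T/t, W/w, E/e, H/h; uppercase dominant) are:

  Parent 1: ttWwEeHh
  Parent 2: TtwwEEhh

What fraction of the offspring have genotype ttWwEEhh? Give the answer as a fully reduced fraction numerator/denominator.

P(ttWwEEhh) = 1/16

ttWwEeHh gametes: tWEH×2, tWEh×2, tWeH×2, tWeh×2, twEH×2, twEh×2, tweH×2, tweh×2
TtwwEEhh gametes: TwEh×8, twEh×8
ttWwEeHh×TtwwEEhh grid (16·16=256): TtWwEEHh=16 TtWwEEhh=16 TtWwEeHh=16 TtWwEehh=16 TtwwEEHh=16 TtwwEEhh=16 TtwwEeHh=16 TtwwEehh=16 ttWwEEHh=16 ttWwEEhh=16 ttWwEeHh=16 ttWwEehh=16 ttwwEEHh=16 ttwwEEhh=16 ttwwEeHh=16 ttwwEehh=16
ttWwEEhh hits 16/256; gcd=16; 16÷16/256÷16 = 1/16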